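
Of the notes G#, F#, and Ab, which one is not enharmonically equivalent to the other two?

F#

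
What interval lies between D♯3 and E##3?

augmented second

The letter names run D→E, a span of 1 letter step, so the interval is some kind of second.
D# to E## is 3 semitones. A major second is 2, so 3 makes it augmented.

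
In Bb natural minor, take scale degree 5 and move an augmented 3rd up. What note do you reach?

A#

Scale degree 5 of Bb natural minor is F.
An augmented third (5 semitones) above F lands on the letter A, giving A#.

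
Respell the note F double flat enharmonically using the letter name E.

Fbb is pitch class 3. The letter E alone is pitch class 4.
To reach pitch class 3 from E requires an offset of -1 semitone, i.e. flat: Eb.

Eb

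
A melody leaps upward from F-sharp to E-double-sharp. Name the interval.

Counting letters F–G–A–B–C–D–E gives a seventh.
F#→E## = 12 semitones, 1 wider than the major seventh (11), so augmented.

augmented seventh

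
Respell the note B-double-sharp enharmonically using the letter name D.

Db

Plain D sits 1 semitone above B##, so on the letter D the same pitch needs a flat: Db.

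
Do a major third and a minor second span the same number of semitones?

No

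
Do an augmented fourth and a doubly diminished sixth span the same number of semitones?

An augmented fourth spans 6 semitones; a doubly diminished sixth spans 6.
They are enharmonically equivalent.

Yes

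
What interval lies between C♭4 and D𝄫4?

The letter names run C→D, a span of 1 letter step, so the interval is some kind of second.
Cb to Dbb is 1 semitone. A major second is 2, so 1 makes it minor.

minor second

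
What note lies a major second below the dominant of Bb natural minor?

The dominant of Bb natural minor is F.
A major second (2 semitones) below F lands on the letter E, giving Eb.

Eb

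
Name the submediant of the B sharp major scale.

G##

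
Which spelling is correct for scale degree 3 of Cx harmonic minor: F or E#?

E#

Each scale degree takes a distinct letter name. Degree 3 of a scale on C must use the letter E.
E# and F are enharmonically the same pitch, but only E# uses the letter E, so it is the correct spelling here.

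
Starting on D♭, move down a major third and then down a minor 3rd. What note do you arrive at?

Gb

A major third down from Db is Bbb (letter B, 4 semitones down).
A minor third down from Bbb is Gb (letter G, 3 semitones down).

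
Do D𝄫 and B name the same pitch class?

No

Two spellings are enharmonically equivalent only if they share a pitch class.
Here Dbb → 0, B → 11; 0 ≠ 11, so they are not.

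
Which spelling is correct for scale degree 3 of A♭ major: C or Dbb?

C

Each scale degree takes a distinct letter name. Degree 3 of a scale on A must use the letter C.
C and Dbb are enharmonically the same pitch, but only C uses the letter C, so it is the correct spelling here.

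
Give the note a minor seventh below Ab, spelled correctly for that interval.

A down a major seventh is Bb, so the target letter is B.
From Ab, a minor seventh is 10 semitones down: Bb.

Bb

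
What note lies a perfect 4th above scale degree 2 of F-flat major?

Cb

Scale degree 2 of Fb major is Gb.
A perfect fourth (5 semitones) above Gb lands on the letter C, giving Cb.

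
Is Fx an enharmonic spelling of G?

F## = pitch class 7 and G = pitch class 7 — the same pitch class, so they are enharmonic equivalents.

Yes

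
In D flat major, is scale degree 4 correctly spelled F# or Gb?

Each scale degree takes a distinct letter name. Degree 4 of a scale on D must use the letter G.
Gb and F# are enharmonically the same pitch, but only Gb uses the letter G, so it is the correct spelling here.

Gb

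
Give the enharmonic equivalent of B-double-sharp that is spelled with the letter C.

B## is pitch class 1. The letter C alone is pitch class 0.
To reach pitch class 1 from C requires an offset of +1 semitone, i.e. sharp: C#.

C#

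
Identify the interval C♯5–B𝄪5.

The letter names run C→B, a span of 6 letter steps, so the interval is some kind of seventh.
C# to B## is 12 semitones. A major seventh is 11, so 12 makes it augmented.

augmented seventh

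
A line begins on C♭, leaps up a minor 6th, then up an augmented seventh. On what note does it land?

G

A minor sixth up from Cb is Abb (letter A, 8 semitones up).
An augmented seventh up from Abb is G (letter G, 12 semitones up).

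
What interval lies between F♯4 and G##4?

augmented second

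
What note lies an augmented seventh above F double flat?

Eb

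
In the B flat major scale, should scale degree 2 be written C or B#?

Each scale degree takes a distinct letter name. Degree 2 of a scale on B must use the letter C.
C and B# are enharmonically the same pitch, but only C uses the letter C, so it is the correct spelling here.

C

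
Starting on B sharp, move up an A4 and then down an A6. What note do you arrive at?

An augmented fourth up from B# is E## (letter E, 6 semitones up).
An augmented sixth down from E## is G# (letter G, 10 semitones down).

G#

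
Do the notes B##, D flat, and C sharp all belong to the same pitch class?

B## = pitch class 1 and Db = pitch class 1 and C# = pitch class 1 — the same pitch class, so they are enharmonic equivalents.

Yes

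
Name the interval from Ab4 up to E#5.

doubly augmented fifth

Counting letters A–B–C–D–E gives a fifth.
Ab→E# = 9 semitones, 2 wider than the perfect fifth (7), so doubly augmented.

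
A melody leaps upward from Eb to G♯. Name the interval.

augmented third

Counting letters E–F–G gives a third.
Eb→G# = 5 semitones, 1 wider than the major third (4), so augmented.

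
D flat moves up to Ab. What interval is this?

Counting letters D–E–F–G–A gives a fifth.
Db→Ab = 7 semitones, exactly the perfect fifth.

perfect fifth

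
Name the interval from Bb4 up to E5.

The letter names run B→E, a span of 3 letter steps, so the interval is some kind of fourth.
Bb to E is 6 semitones. A perfect fourth is 5, so 6 makes it augmented.

augmented fourth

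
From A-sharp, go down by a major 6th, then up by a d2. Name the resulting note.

A major sixth down from A# is C# (letter C, 9 semitones down).
A diminished second up from C# is Db (letter D, 0 semitones up).

Db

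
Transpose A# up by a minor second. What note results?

A second above A lands on the letter B.
A minor second spans 1 semitone, so A# moves to pitch class 11. On the letter B that is B.

B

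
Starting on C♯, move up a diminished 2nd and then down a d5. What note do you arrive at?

G

A diminished second up from C# is Db (letter D, 0 semitones up).
A diminished fifth down from Db is G (letter G, 6 semitones down).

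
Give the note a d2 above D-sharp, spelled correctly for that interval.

Eb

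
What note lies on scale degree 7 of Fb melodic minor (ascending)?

The Fb melodic minor (ascending) scale runs Fb Gb Abb Bbb Cb Db Eb.
Degree 7 is Eb.

Eb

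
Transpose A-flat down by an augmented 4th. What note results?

A down a perfect fourth is E, so the target letter is E.
From Ab, an augmented fourth is 6 semitones down: Ebb.

Ebb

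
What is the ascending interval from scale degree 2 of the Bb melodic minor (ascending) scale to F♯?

augmented fourth

Scale degree 2 of Bb melodic minor (ascending) is C.
C up to F#: letters C→F make it a fourth; 6 semitones makes it augmented.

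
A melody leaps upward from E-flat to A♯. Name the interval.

Counting letters E–F–G–A gives a fourth.
Eb→A# = 7 semitones, 2 wider than the perfect fourth (5), so doubly augmented.

doubly augmented fourth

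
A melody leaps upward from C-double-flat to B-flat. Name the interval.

augmented seventh

The letter names run C→B, a span of 6 letter steps, so the interval is some kind of seventh.
Cbb to Bb is 12 semitones. A major seventh is 11, so 12 makes it augmented.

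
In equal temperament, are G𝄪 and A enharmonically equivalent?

Yes

G## is pitch class 9; A is pitch class 9.
All spellings map to pitch class 9, so they are enharmonically equivalent.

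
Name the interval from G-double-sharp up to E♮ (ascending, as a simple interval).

The letter names run G→E, a span of 5 letter steps, so the interval is some kind of sixth.
G## to E is 7 semitones. A major sixth is 9, so 7 makes it diminished.

diminished sixth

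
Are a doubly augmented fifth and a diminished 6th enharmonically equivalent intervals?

A doubly augmented fifth spans 9 semitones; a diminished sixth spans 7.
The spans differ, so they are not enharmonic equivalents.

No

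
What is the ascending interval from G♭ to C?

The letter names run G→C, a span of 3 letter steps, so the interval is some kind of fourth.
Gb to C is 6 semitones. A perfect fourth is 5, so 6 makes it augmented.

augmented fourth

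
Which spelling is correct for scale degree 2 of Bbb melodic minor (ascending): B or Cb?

Cb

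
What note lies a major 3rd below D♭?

D down a major third is Bb, so the target letter is B.
From Db, a major third is 4 semitones down: Bbb.

Bbb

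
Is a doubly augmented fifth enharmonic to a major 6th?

A doubly augmented fifth spans 9 semitones; a major sixth spans 9.
They are enharmonically equivalent.

Yes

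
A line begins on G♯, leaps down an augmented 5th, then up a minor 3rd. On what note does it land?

Eb

An augmented fifth down from G# is C (letter C, 8 semitones down).
A minor third up from C is Eb (letter E, 3 semitones up).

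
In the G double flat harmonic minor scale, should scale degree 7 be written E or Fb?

Fb

Each scale degree takes a distinct letter name. Degree 7 of a scale on G must use the letter F.
Fb and E are enharmonically the same pitch, but only Fb uses the letter F, so it is the correct spelling here.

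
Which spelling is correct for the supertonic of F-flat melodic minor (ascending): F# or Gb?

Each scale degree takes a distinct letter name. Degree 2 of a scale on F must use the letter G.
Gb and F# are enharmonically the same pitch, but only Gb uses the letter G, so it is the correct spelling here.

Gb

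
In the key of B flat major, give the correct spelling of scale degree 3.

Degree 3 takes the letter 2 steps above B, which is D.
In major, degree 3 sits 4 semitones above the tonic. Bb + 4 semitones is pitch class 2, spelled on D as D.

D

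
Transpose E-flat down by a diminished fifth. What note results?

A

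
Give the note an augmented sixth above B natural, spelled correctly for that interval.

B up a major sixth is G#, so the target letter is G.
From B, an augmented sixth is 10 semitones up: G##.

G##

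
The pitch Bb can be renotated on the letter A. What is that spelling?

Bb is pitch class 10. The letter A alone is pitch class 9.
To reach pitch class 10 from A requires an offset of +1 semitone, i.e. sharp: A#.

A#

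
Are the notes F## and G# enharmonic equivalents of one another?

No

F## is pitch class 7; G# is pitch class 8.
The pitch classes differ (7 vs. 8), so they are not enharmonic equivalents.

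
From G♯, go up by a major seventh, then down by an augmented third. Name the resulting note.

A major seventh up from G# is F## (letter F, 11 semitones up).
An augmented third down from F## is D (letter D, 5 semitones down).

D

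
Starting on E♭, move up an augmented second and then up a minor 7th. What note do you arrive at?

E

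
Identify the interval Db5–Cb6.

minor seventh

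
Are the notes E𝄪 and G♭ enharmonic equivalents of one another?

Yes

E## is pitch class 6; Gb is pitch class 6.
All spellings map to pitch class 6, so they are enharmonically equivalent.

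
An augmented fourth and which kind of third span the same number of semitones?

doubly augmented

An augmented fourth spans 6 semitones.
A third spanning 6 semitones is doubly augmented (the major third is 4).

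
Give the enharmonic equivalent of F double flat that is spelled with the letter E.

Eb

Fbb is pitch class 3. The letter E alone is pitch class 4.
To reach pitch class 3 from E requires an offset of -1 semitone, i.e. flat: Eb.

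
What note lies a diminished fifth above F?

F up a perfect fifth is C, so the target letter is C.
From F, a diminished fifth is 6 semitones up: Cb.

Cb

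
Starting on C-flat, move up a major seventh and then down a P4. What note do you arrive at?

F

A major seventh up from Cb is Bb (letter B, 11 semitones up).
A perfect fourth down from Bb is F (letter F, 5 semitones down).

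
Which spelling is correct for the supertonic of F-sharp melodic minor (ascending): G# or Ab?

G#

Each scale degree takes a distinct letter name. Degree 2 of a scale on F must use the letter G.
G# and Ab are enharmonically the same pitch, but only G# uses the letter G, so it is the correct spelling here.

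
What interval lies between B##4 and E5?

doubly diminished fourth

Counting letters B–C–D–E gives a fourth.
B##→E = 3 semitones, 2 narrower than the perfect fourth (5), so doubly diminished.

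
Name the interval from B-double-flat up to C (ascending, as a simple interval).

augmented second

The letter names run B→C, a span of 1 letter step, so the interval is some kind of second.
Bbb to C is 3 semitones. A major second is 2, so 3 makes it augmented.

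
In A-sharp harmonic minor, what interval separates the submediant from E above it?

minor seventh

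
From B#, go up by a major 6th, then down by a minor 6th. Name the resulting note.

B##

A major sixth up from B# is G## (letter G, 9 semitones up).
A minor sixth down from G## is B## (letter B, 8 semitones down).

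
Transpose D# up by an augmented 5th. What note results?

A##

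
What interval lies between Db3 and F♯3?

augmented third

Counting letters D–E–F gives a third.
Db→F# = 5 semitones, 1 wider than the major third (4), so augmented.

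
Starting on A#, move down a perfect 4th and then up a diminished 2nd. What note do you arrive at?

A perfect fourth down from A# is E# (letter E, 5 semitones down).
A diminished second up from E# is F (letter F, 0 semitones up).

F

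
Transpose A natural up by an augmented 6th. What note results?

F##

A up a major sixth is F#, so the target letter is F.
From A, an augmented sixth is 10 semitones up: F##.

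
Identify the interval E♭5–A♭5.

perfect fourth

Counting letters E–F–G–A gives a fourth.
Eb→Ab = 5 semitones, exactly the perfect fourth.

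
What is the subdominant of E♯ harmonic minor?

A#

The E# harmonic minor scale runs E# F## G# A# B# C# D##.
Degree 4 is A#.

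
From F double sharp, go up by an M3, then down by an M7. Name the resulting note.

A major third up from F## is A## (letter A, 4 semitones up).
A major seventh down from A## is B# (letter B, 11 semitones down).

B#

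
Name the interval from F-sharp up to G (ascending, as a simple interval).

The letter names run F→G, a span of 1 letter step, so the interval is some kind of second.
F# to G is 1 semitone. A major second is 2, so 1 makes it minor.

minor second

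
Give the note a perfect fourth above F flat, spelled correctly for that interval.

Bbb

F up a perfect fourth is Bb, so the target letter is B.
From Fb, a perfect fourth is 5 semitones up: Bbb.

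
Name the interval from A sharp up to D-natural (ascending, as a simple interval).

diminished fourth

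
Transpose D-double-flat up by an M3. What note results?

Fb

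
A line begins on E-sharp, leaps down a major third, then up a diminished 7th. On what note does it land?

Bb

A major third down from E# is C# (letter C, 4 semitones down).
A diminished seventh up from C# is Bb (letter B, 9 semitones up).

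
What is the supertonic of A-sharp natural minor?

B#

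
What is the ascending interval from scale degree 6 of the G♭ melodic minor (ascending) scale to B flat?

perfect fifth

Scale degree 6 of Gb melodic minor (ascending) is Eb.
Eb up to Bb: letters E→B make it a fifth; 7 semitones makes it perfect.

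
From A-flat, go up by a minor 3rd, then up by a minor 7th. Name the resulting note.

A minor third up from Ab is Cb (letter C, 3 semitones up).
A minor seventh up from Cb is Bbb (letter B, 10 semitones up).

Bbb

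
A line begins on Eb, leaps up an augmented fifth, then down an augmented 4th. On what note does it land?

F

An augmented fifth up from Eb is B (letter B, 8 semitones up).
An augmented fourth down from B is F (letter F, 6 semitones down).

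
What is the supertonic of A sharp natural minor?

B#

The A# natural minor scale runs A# B# C# D# E# F# G#.
Degree 2 is B#.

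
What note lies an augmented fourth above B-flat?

E

B up a perfect fourth is E, so the target letter is E.
From Bb, an augmented fourth is 6 semitones up: E.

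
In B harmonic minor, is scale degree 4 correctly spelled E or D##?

E

Each scale degree takes a distinct letter name. Degree 4 of a scale on B must use the letter E.
E and D## are enharmonically the same pitch, but only E uses the letter E, so it is the correct spelling here.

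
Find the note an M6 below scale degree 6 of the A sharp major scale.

Scale degree 6 of A# major is F##.
A major sixth (9 semitones) below F## lands on the letter A, giving A#.

A#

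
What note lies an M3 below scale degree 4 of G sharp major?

Scale degree 4 of G# major is C#.
A major third (4 semitones) below C# lands on the letter A, giving A.

A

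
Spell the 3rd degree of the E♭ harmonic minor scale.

Gb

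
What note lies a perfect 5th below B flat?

Eb

B down a perfect fifth is E, so the target letter is E.
From Bb, a perfect fifth is 7 semitones down: Eb.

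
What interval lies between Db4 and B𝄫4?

The letter names run D→B, a span of 5 letter steps, so the interval is some kind of sixth.
Db to Bbb is 8 semitones. A major sixth is 9, so 8 makes it minor.

minor sixth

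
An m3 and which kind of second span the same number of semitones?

augmented

A minor third spans 3 semitones.
A second spanning 3 semitones is augmented (the major second is 2).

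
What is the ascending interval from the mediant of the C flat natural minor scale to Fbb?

The mediant of Cb natural minor is Ebb.
Ebb up to Fbb: letters E→F make it a second; 1 semitone makes it minor.

minor second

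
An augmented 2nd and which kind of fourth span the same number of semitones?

An augmented second spans 3 semitones.
A fourth spanning 3 semitones is doubly diminished (the perfect fourth is 5).

doubly diminished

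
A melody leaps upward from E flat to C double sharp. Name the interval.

Counting letters E–F–G–A–B–C gives a sixth.
Eb→C## = 11 semitones, 2 wider than the major sixth (9), so doubly augmented.

doubly augmented sixth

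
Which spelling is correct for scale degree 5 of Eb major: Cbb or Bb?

Bb

Each scale degree takes a distinct letter name. Degree 5 of a scale on E must use the letter B.
Bb and Cbb are enharmonically the same pitch, but only Bb uses the letter B, so it is the correct spelling here.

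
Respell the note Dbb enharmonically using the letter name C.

Plain C sits at the same pitch as Dbb, so on the letter C the same pitch needs a natural: C.

C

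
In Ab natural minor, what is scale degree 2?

Degree 2 takes the letter 1 step above A, which is B.
In natural minor, degree 2 sits 2 semitones above the tonic. Ab + 2 semitones is pitch class 10, spelled on B as Bb.

Bb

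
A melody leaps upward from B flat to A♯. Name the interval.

Counting letters B–C–D–E–F–G–A gives a seventh.
Bb→A# = 12 semitones, 1 wider than the major seventh (11), so augmented.

augmented seventh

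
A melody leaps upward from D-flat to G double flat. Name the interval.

diminished fourth

The letter names run D→G, a span of 3 letter steps, so the interval is some kind of fourth.
Db to Gbb is 4 semitones. A perfect fourth is 5, so 4 makes it diminished.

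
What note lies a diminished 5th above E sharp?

B

E up a perfect fifth is B, so the target letter is B.
From E#, a diminished fifth is 6 semitones up: B.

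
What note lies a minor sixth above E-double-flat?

E up a major sixth is C#, so the target letter is C.
From Ebb, a minor sixth is 8 semitones up: Cbb.

Cbb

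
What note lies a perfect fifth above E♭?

Bb

E up a perfect fifth is B, so the target letter is B.
From Eb, a perfect fifth is 7 semitones up: Bb.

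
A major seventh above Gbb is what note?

A seventh above G lands on the letter F.
A major seventh spans 11 semitones, so Gbb moves to pitch class 4. On the letter F that is Fb.

Fb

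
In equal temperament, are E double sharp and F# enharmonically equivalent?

E## is pitch class 6; F# is pitch class 6.
All spellings map to pitch class 6, so they are enharmonically equivalent.

Yes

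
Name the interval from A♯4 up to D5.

diminished fourth

The letter names run A→D, a span of 3 letter steps, so the interval is some kind of fourth.
A# to D is 4 semitones. A perfect fourth is 5, so 4 makes it diminished.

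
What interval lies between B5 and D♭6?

diminished third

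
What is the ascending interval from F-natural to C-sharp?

augmented fifth

Counting letters F–G–A–B–C gives a fifth.
F→C# = 8 semitones, 1 wider than the perfect fifth (7), so augmented.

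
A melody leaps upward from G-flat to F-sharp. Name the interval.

augmented seventh

The letter names run G→F, a span of 6 letter steps, so the interval is some kind of seventh.
Gb to F# is 12 semitones. A major seventh is 11, so 12 makes it augmented.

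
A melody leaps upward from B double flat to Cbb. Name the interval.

minor second

The letter names run B→C, a span of 1 letter step, so the interval is some kind of second.
Bbb to Cbb is 1 semitone. A major second is 2, so 1 makes it minor.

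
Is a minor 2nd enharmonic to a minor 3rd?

A minor second spans 1 semitone; a minor third spans 3.
The spans differ, so they are not enharmonic equivalents.

No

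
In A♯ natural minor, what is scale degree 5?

E#

Degree 5 takes the letter 4 steps above A, which is E.
In natural minor, degree 5 sits 7 semitones above the tonic. A# + 7 semitones is pitch class 5, spelled on E as E#.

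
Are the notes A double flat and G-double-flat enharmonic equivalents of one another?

Two spellings are enharmonically equivalent only if they share a pitch class.
Here Abb → 7, Gbb → 5; 5 ≠ 7, so they are not.

No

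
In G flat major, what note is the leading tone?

F

Degree 7 takes the letter 6 steps above G, which is F.
In major, degree 7 sits 11 semitones above the tonic. Gb + 11 semitones is pitch class 5, spelled on F as F.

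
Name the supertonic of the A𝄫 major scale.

Degree 2 takes the letter 1 step above A, which is B.
In major, degree 2 sits 2 semitones above the tonic. Abb + 2 semitones is pitch class 9, spelled on B as Bbb.

Bbb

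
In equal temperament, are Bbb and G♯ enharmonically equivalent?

No

Bbb is pitch class 9; G# is pitch class 8.
The pitch classes differ (9 vs. 8), so they are not enharmonic equivalents.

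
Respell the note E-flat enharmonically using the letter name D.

Plain D sits 1 semitone below Eb, so on the letter D the same pitch needs a sharp: D#.

D#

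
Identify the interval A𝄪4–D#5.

The letter names run A→D, a span of 3 letter steps, so the interval is some kind of fourth.
A## to D# is 4 semitones. A perfect fourth is 5, so 4 makes it diminished.

diminished fourth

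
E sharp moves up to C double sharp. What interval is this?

major sixth

The letter names run E→C, a span of 5 letter steps, so the interval is some kind of sixth.
E# to C## is 9 semitones. A major sixth is 9, so 9 makes it major.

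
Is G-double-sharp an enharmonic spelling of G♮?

G## is pitch class 9; G is pitch class 7.
The pitch classes differ (9 vs. 7), so they are not enharmonic equivalents.

No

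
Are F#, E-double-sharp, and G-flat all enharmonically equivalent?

Yes

F# = pitch class 6 and E## = pitch class 6 and Gb = pitch class 6 — the same pitch class, so they are enharmonic equivalents.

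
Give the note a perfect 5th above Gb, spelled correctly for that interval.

Db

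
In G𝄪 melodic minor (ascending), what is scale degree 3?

Degree 3 takes the letter 2 steps above G, which is B.
In melodic minor (ascending), degree 3 sits 3 semitones above the tonic. G## + 3 semitones is pitch class 0, spelled on B as B#.

B#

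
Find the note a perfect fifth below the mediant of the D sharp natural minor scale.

B

The mediant of D# natural minor is F#.
A perfect fifth (7 semitones) below F# lands on the letter B, giving B.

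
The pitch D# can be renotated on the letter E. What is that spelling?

D# is pitch class 3. The letter E alone is pitch class 4.
To reach pitch class 3 from E requires an offset of -1 semitone, i.e. flat: Eb.

Eb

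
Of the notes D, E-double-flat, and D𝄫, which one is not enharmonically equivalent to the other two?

Dbb

In 12-tone equal temperament, enharmonic equivalents share a pitch class. D is pitch class 2; Ebb is pitch class 2; Dbb is pitch class 0.
D and Ebb share pitch class 2, while Dbb is pitch class 0.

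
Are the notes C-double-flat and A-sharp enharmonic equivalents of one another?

Cbb is pitch class 10; A# is pitch class 10.
All spellings map to pitch class 10, so they are enharmonically equivalent.

Yes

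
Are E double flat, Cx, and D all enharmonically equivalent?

Ebb is pitch class 2; C## is pitch class 2; D is pitch class 2.
All spellings map to pitch class 2, so they are enharmonically equivalent.

Yes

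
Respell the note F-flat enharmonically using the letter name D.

D##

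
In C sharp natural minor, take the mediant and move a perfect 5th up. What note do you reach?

B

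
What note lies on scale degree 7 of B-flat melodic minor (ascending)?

A

The Bb melodic minor (ascending) scale runs Bb C Db Eb F G A.
Degree 7 is A.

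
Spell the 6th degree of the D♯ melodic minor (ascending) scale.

Degree 6 takes the letter 5 steps above D, which is B.
In melodic minor (ascending), degree 6 sits 9 semitones above the tonic. D# + 9 semitones is pitch class 0, spelled on B as B#.

B#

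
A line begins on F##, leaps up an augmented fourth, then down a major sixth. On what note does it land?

An augmented fourth up from F## is B## (letter B, 6 semitones up).
A major sixth down from B## is D## (letter D, 9 semitones down).

D##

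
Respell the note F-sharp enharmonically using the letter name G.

Plain G sits 1 semitone above F#, so on the letter G the same pitch needs a flat: Gb.

Gb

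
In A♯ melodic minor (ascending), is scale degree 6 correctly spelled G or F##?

Each scale degree takes a distinct letter name. Degree 6 of a scale on A must use the letter F.
F## and G are enharmonically the same pitch, but only F## uses the letter F, so it is the correct spelling here.

F##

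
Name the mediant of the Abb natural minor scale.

Cbb

The Abb natural minor scale runs Abb Bbb Cbb Dbb Ebb Fbb Gbb.
Degree 3 is Cbb.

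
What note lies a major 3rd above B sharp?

D##

A third above B lands on the letter D.
A major third spans 4 semitones, so B# moves to pitch class 4. On the letter D that is D##.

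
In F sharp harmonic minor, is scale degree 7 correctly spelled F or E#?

Each scale degree takes a distinct letter name. Degree 7 of a scale on F must use the letter E.
E# and F are enharmonically the same pitch, but only E# uses the letter E, so it is the correct spelling here.

E#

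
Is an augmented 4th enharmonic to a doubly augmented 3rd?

An augmented fourth spans 6 semitones; a doubly augmented third spans 6.
They are enharmonically equivalent.

Yes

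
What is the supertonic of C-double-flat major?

The Cbb major scale runs Cbb Dbb Ebb Fbb Gbb Abb Bbb.
Degree 2 is Dbb.

Dbb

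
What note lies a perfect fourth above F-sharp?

F up a perfect fourth is Bb, so the target letter is B.
From F#, a perfect fourth is 5 semitones up: B.

B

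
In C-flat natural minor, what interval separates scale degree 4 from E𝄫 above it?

Scale degree 4 of Cb natural minor is Fb.
Fb up to Ebb: letters F→E make it a seventh; 10 semitones makes it minor.

minor seventh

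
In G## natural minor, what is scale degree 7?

F##

Degree 7 takes the letter 6 steps above G, which is F.
In natural minor, degree 7 sits 10 semitones above the tonic. G## + 10 semitones is pitch class 7, spelled on F as F##.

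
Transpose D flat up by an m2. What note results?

Ebb

D up a major second is E, so the target letter is E.
From Db, a minor second is 1 semitone up: Ebb.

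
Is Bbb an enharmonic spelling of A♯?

No

Two spellings are enharmonically equivalent only if they share a pitch class.
Here Bbb → 9, A# → 10; 9 ≠ 10, so they are not.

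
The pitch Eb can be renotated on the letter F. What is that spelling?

Eb is pitch class 3. The letter F alone is pitch class 5.
To reach pitch class 3 from F requires an offset of -2 semitones, i.e. double flat: Fbb.

Fbb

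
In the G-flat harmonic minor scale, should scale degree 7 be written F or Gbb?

F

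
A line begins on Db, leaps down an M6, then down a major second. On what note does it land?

Ebb

A major sixth down from Db is Fb (letter F, 9 semitones down).
A major second down from Fb is Ebb (letter E, 2 semitones down).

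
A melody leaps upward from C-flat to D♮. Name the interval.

augmented second

The letter names run C→D, a span of 1 letter step, so the interval is some kind of second.
Cb to D is 3 semitones. A major second is 2, so 3 makes it augmented.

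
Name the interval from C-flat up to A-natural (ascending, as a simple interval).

Counting letters C–D–E–F–G–A gives a sixth.
Cb→A = 10 semitones, 1 wider than the major sixth (9), so augmented.

augmented sixth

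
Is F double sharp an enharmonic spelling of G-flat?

No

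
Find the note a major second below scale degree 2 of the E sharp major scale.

Scale degree 2 of E# major is F##.
A major second (2 semitones) below F## lands on the letter E, giving E#.

E#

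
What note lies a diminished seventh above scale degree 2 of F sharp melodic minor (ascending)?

Scale degree 2 of F# melodic minor (ascending) is G#.
A diminished seventh (9 semitones) above G# lands on the letter F, giving F.

F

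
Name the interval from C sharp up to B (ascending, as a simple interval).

minor seventh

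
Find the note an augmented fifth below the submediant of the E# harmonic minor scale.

The submediant of E# harmonic minor is C#.
An augmented fifth (8 semitones) below C# lands on the letter F, giving F.

F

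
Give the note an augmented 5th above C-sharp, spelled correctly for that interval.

G##

C up a perfect fifth is G, so the target letter is G.
From C#, an augmented fifth is 8 semitones up: G##.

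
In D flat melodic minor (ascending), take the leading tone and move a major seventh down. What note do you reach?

Db

The leading tone of Db melodic minor (ascending) is C.
A major seventh (11 semitones) below C lands on the letter D, giving Db.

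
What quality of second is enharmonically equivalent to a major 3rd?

A major third spans 4 semitones.
A second spanning 4 semitones is doubly augmented (the major second is 2).

doubly augmented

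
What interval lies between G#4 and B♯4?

major third

Counting letters G–A–B gives a third.
G#→B# = 4 semitones, exactly the major third.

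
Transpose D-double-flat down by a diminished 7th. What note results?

A seventh below D lands on the letter E.
A diminished seventh spans 9 semitones, so Dbb moves to pitch class 3. On the letter E that is Eb.

Eb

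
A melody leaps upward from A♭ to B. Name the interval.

The letter names run A→B, a span of 1 letter step, so the interval is some kind of second.
Ab to B is 3 semitones. A major second is 2, so 3 makes it augmented.

augmented second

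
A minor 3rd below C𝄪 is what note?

A##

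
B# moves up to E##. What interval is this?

The letter names run B→E, a span of 3 letter steps, so the interval is some kind of fourth.
B# to E## is 6 semitones. A perfect fourth is 5, so 6 makes it augmented.

augmented fourth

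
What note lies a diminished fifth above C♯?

G

C up a perfect fifth is G, so the target letter is G.
From C#, a diminished fifth is 6 semitones up: G.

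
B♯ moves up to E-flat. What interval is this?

Counting letters B–C–D–E gives a fourth.
B#→Eb = 3 semitones, 2 narrower than the perfect fourth (5), so doubly diminished.

doubly diminished fourth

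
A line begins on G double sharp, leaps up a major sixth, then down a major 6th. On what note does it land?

G##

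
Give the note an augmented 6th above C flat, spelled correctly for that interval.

A

A sixth above C lands on the letter A.
An augmented sixth spans 10 semitones, so Cb moves to pitch class 9. On the letter A that is A.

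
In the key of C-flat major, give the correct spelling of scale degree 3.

The Cb major scale runs Cb Db Eb Fb Gb Ab Bb.
Degree 3 is Eb.

Eb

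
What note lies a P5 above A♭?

A fifth above A lands on the letter E.
A perfect fifth spans 7 semitones, so Ab moves to pitch class 3. On the letter E that is Eb.

Eb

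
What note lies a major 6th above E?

A sixth above E lands on the letter C.
A major sixth spans 9 semitones, so E moves to pitch class 1. On the letter C that is C#.

C#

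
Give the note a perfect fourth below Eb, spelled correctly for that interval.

Bb

E down a perfect fourth is B, so the target letter is B.
From Eb, a perfect fourth is 5 semitones down: Bb.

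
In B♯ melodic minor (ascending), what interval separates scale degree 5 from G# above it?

Scale degree 5 of B# melodic minor (ascending) is F##.
F## up to G#: letters F→G make it a second; 1 semitone makes it minor.

minor second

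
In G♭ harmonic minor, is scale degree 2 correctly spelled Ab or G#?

Ab

Each scale degree takes a distinct letter name. Degree 2 of a scale on G must use the letter A.
Ab and G# are enharmonically the same pitch, but only Ab uses the letter A, so it is the correct spelling here.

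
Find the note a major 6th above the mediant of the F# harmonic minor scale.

The mediant of F# harmonic minor is A.
A major sixth (9 semitones) above A lands on the letter F, giving F#.

F#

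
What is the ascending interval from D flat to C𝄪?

The letter names run D→C, a span of 6 letter steps, so the interval is some kind of seventh.
Db to C## is 13 semitones. A major seventh is 11, so 13 makes it doubly augmented.

doubly augmented seventh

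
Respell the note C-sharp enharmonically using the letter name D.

Db

C# is pitch class 1. The letter D alone is pitch class 2.
To reach pitch class 1 from D requires an offset of -1 semitone, i.e. flat: Db.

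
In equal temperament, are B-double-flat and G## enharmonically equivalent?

Yes

Bbb is pitch class 9; G## is pitch class 9.
All spellings map to pitch class 9, so they are enharmonically equivalent.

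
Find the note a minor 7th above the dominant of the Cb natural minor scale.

Fb

The dominant of Cb natural minor is Gb.
A minor seventh (10 semitones) above Gb lands on the letter F, giving Fb.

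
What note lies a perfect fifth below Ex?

A##

A fifth below E lands on the letter A.
A perfect fifth spans 7 semitones, so E## moves to pitch class 11. On the letter A that is A##.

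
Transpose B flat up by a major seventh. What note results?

A

B up a major seventh is A#, so the target letter is A.
From Bb, a major seventh is 11 semitones up: A.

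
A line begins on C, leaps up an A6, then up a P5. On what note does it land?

E#

An augmented sixth up from C is A# (letter A, 10 semitones up).
A perfect fifth up from A# is E# (letter E, 7 semitones up).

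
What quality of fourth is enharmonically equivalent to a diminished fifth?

A diminished fifth spans 6 semitones.
A fourth spanning 6 semitones is augmented (the perfect fourth is 5).

augmented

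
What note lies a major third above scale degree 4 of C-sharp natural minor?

Scale degree 4 of C# natural minor is F#.
A major third (4 semitones) above F# lands on the letter A, giving A#.

A#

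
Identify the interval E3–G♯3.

major third

The letter names run E→G, a span of 2 letter steps, so the interval is some kind of third.
E to G# is 4 semitones. A major third is 4, so 4 makes it major.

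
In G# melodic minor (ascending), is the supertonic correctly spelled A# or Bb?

A#

Each scale degree takes a distinct letter name. Degree 2 of a scale on G must use the letter A.
A# and Bb are enharmonically the same pitch, but only A# uses the letter A, so it is the correct spelling here.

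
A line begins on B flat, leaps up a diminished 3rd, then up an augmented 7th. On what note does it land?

A diminished third up from Bb is Dbb (letter D, 2 semitones up).
An augmented seventh up from Dbb is C (letter C, 12 semitones up).

C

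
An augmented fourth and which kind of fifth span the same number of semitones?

diminished

An augmented fourth spans 6 semitones.
A fifth spanning 6 semitones is diminished (the perfect fifth is 7).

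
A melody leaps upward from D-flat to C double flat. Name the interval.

diminished seventh

The letter names run D→C, a span of 6 letter steps, so the interval is some kind of seventh.
Db to Cbb is 9 semitones. A major seventh is 11, so 9 makes it diminished.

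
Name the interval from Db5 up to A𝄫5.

The letter names run D→A, a span of 4 letter steps, so the interval is some kind of fifth.
Db to Abb is 6 semitones. A perfect fifth is 7, so 6 makes it diminished.

diminished fifth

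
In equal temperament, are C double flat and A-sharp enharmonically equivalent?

Yes

Cbb = pitch class 10 and A# = pitch class 10 — the same pitch class, so they are enharmonic equivalents.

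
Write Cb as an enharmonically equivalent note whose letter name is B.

Cb is pitch class 11. The letter B alone is pitch class 11.
Pitch class 11 on B needs no accidental: B.

B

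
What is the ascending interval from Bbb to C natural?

The letter names run B→C, a span of 1 letter step, so the interval is some kind of second.
Bbb to C is 3 semitones. A major second is 2, so 3 makes it augmented.

augmented second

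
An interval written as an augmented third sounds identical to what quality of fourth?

An augmented third spans 5 semitones.
A fourth spanning 5 semitones is perfect (the perfect fourth is 5).

perfect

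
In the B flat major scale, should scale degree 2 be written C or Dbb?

Each scale degree takes a distinct letter name. Degree 2 of a scale on B must use the letter C.
C and Dbb are enharmonically the same pitch, but only C uses the letter C, so it is the correct spelling here.

C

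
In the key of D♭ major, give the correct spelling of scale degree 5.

Ab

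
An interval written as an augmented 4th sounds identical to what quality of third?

doubly augmented

An augmented fourth spans 6 semitones.
A third spanning 6 semitones is doubly augmented (the major third is 4).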